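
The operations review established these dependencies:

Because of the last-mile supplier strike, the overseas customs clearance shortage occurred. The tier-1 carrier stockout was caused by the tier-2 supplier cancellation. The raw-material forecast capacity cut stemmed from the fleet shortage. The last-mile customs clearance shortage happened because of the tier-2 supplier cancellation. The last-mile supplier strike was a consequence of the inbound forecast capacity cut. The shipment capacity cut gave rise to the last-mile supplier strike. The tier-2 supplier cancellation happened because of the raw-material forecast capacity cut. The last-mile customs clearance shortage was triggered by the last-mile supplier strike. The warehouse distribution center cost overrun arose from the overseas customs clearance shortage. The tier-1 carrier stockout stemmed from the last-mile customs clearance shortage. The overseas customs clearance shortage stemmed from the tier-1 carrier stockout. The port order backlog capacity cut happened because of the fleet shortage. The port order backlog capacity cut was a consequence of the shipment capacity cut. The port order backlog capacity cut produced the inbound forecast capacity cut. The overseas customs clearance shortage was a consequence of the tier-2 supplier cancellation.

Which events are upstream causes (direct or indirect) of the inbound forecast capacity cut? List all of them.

the fleet shortage, the port order backlog capacity cut, the shipment capacity cut

Immediate cause of the inbound forecast capacity cut: the port order backlog capacity cut.
Further upstream: the fleet shortage, the shipment capacity cut.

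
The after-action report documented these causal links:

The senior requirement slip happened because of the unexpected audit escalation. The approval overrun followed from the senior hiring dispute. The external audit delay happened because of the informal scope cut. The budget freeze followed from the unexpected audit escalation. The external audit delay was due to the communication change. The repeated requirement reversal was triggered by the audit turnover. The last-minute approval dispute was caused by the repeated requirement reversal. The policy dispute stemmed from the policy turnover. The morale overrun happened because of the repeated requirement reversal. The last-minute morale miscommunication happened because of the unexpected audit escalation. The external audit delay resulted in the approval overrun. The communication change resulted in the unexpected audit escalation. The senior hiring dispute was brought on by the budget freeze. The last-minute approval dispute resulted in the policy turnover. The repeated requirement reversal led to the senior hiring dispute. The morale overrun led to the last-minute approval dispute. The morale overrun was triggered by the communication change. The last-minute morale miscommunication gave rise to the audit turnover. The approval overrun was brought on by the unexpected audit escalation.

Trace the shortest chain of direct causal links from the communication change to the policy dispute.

the communication change → the morale overrun
the morale overrun → the last-minute approval dispute
the last-minute approval dispute → the policy turnover
the policy turnover → the policy dispute
Length: 4 steps.

the communication change → the morale overrun → the last-minute approval dispute → the policy turnover → the policy dispute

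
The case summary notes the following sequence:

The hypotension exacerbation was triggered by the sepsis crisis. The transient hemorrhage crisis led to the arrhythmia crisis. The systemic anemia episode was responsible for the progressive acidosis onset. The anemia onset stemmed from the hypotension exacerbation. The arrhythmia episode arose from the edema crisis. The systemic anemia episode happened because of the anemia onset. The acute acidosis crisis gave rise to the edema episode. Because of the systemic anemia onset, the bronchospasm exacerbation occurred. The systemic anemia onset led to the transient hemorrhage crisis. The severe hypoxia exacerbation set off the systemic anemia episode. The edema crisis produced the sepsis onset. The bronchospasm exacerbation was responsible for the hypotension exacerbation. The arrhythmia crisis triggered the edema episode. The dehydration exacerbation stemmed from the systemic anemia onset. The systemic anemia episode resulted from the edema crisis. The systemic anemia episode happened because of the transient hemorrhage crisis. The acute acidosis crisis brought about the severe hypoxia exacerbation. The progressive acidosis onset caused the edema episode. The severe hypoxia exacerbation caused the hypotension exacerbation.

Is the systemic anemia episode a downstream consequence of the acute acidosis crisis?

There is a causal chain: the acute acidosis crisis → the severe hypoxia exacerbation → the systemic anemia episode.

Yes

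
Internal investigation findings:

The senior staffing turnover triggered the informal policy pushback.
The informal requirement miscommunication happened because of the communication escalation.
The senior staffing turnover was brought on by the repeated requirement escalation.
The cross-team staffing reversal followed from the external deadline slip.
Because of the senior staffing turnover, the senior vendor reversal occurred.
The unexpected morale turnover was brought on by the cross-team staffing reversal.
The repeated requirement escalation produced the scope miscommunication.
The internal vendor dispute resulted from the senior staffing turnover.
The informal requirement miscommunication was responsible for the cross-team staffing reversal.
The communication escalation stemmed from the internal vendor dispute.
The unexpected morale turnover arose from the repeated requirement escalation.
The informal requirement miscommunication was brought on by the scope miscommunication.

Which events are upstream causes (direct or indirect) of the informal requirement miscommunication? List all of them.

Immediate causes of the informal requirement miscommunication: the scope miscommunication, the communication escalation.
Further upstream: the repeated requirement escalation, the senior staffing turnover, the internal vendor dispute.

the communication escalation, the internal vendor dispute, the repeated requirement escalation, the scope miscommunication, the senior staffing turnover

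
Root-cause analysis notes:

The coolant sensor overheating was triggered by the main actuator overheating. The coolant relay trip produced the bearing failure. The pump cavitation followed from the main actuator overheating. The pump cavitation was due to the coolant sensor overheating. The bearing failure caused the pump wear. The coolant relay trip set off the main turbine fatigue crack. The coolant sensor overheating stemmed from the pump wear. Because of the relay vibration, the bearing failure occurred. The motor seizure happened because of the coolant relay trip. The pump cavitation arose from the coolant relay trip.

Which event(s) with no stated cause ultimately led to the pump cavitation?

the coolant relay trip, the main actuator overheating, the relay vibration

Tracing upstream from the pump cavitation: the pump cavitation ← the coolant relay trip.
A separate upstream branch: the pump cavitation ← the coolant sensor overheating ← the pump wear ← the bearing failure ← the relay vibration.
A separate upstream branch: the pump cavitation ← the main actuator overheating.
Each of those chain origins has no stated cause.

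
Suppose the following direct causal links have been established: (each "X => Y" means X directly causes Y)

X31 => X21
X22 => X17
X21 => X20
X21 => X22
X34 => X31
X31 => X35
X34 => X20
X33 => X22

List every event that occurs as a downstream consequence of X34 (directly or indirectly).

X17, X20, X21, X22, X31, X35

Direct effects: X31, X20.
2 steps out: X35, X21.
3 steps out: X22.
4 steps out: X17.
Not reachable from it: X33.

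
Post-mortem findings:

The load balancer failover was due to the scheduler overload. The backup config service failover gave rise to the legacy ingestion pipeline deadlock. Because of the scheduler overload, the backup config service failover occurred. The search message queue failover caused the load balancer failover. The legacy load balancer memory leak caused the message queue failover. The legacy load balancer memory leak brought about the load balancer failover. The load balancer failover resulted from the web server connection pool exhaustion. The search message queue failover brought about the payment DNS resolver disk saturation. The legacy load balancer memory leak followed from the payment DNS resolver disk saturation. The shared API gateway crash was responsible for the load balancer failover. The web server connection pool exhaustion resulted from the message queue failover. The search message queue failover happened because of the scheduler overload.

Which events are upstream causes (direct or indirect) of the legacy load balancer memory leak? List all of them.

Immediate cause of the legacy load balancer memory leak: the payment DNS resolver disk saturation.
Further upstream: the scheduler overload, the search message queue failover.

the payment DNS resolver disk saturation, the scheduler overload, the search message queue failover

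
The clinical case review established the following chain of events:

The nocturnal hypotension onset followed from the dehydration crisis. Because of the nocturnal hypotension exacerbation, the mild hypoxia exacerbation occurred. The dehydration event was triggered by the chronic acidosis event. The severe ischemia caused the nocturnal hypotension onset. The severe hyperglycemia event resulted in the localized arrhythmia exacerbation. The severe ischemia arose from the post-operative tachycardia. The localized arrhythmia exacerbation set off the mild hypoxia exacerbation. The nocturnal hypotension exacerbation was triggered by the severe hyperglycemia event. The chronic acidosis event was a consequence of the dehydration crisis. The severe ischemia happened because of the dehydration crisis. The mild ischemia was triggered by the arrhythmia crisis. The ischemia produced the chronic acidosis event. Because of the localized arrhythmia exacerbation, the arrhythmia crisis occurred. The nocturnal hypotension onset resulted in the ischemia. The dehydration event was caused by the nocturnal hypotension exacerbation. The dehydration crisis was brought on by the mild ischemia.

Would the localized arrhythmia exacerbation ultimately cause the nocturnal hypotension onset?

There is a causal chain: the localized arrhythmia exacerbation → the arrhythmia crisis → the mild ischemia → the dehydration crisis → the nocturnal hypotension onset.

Yes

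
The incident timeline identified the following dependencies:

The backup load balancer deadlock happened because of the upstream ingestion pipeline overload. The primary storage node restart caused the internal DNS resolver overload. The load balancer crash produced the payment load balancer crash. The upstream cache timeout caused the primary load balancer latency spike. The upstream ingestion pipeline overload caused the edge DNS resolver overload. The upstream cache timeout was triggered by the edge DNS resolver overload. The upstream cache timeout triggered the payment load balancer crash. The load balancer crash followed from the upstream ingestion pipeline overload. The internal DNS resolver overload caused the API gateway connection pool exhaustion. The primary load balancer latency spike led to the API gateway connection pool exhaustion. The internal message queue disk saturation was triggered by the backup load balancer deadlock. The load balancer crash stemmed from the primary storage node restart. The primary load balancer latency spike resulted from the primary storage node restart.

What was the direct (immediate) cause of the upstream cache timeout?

the edge DNS resolver overload

Upstream contributors include the upstream ingestion pipeline overload, but only the edge DNS resolver overload feeds directly into the upstream cache timeout.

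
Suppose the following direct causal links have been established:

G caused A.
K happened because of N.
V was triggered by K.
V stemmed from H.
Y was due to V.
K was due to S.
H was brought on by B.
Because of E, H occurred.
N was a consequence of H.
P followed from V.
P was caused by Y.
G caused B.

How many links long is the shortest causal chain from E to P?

3

Shortest chain: E → H → V → P.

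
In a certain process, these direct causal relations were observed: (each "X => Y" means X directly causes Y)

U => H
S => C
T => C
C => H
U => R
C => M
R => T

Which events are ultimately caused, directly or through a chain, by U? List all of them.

C, H, M, R, T

Direct effects: R, H.
2 steps out: T.
3 steps out: C.
4 steps out: M.
Not reachable from it: S.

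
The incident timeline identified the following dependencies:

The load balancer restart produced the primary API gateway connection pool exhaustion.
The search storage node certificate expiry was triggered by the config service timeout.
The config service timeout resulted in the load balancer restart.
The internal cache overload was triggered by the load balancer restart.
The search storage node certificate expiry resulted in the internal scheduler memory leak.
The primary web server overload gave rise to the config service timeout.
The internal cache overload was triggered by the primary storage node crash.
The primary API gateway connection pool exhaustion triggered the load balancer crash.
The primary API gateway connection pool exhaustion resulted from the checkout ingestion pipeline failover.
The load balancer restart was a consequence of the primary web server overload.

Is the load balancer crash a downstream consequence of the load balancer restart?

There is a causal chain: the load balancer restart → the primary API gateway connection pool exhaustion → the load balancer crash.

Yes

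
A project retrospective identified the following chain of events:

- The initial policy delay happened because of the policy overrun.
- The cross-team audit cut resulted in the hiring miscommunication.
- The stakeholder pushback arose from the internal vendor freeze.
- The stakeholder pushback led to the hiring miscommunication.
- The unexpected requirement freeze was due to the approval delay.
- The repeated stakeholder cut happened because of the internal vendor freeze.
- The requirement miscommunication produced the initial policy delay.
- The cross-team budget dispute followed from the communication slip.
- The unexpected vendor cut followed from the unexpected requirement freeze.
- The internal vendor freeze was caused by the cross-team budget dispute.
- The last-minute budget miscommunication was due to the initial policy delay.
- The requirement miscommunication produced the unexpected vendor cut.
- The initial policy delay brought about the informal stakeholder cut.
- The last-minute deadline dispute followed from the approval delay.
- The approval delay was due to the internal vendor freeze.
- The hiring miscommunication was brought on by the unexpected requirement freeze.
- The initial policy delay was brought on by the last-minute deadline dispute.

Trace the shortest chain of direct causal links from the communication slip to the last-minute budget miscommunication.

the communication slip → the cross-team budget dispute → the internal vendor freeze → the approval delay → the last-minute deadline dispute → the initial policy delay → the last-minute budget miscommunication

the communication slip → the cross-team budget dispute
the cross-team budget dispute → the internal vendor freeze
the internal vendor freeze → the approval delay
the approval delay → the last-minute deadline dispute
the last-minute deadline dispute → the initial policy delay
the initial policy delay → the last-minute budget miscommunication
Length: 6 steps.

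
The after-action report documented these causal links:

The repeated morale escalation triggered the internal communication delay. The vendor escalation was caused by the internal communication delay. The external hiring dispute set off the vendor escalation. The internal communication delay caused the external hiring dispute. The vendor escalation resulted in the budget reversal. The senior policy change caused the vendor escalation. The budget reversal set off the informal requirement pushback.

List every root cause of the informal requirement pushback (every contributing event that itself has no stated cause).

Tracing upstream from the informal requirement pushback: the informal requirement pushback ← the budget reversal ← the vendor escalation ← the internal communication delay ← the repeated morale escalation.
A separate upstream branch: the informal requirement pushback ← the budget reversal ← the vendor escalation ← the senior policy change.
Each of those chain origins has no stated cause.

the repeated morale escalation, the senior policy change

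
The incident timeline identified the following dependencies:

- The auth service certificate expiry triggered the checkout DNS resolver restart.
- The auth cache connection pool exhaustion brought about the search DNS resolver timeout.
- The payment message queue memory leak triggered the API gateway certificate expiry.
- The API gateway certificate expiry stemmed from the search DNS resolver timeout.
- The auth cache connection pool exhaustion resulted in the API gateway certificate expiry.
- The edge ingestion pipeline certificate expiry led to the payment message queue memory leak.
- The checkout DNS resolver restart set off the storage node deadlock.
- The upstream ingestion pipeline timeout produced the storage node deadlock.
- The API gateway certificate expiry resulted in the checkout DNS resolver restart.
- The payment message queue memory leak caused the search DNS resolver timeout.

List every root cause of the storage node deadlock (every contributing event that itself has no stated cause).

the auth cache connection pool exhaustion, the auth service certificate expiry, the edge ingestion pipeline certificate expiry, the upstream ingestion pipeline timeout

Tracing upstream from the storage node deadlock: the storage node deadlock ← the checkout DNS resolver restart ← the API gateway certificate expiry ← the payment message queue memory leak ← the edge ingestion pipeline certificate expiry.
A separate upstream branch: the storage node deadlock ← the checkout DNS resolver restart ← the API gateway certificate expiry ← the auth cache connection pool exhaustion.
A separate upstream branch: the storage node deadlock ← the checkout DNS resolver restart ← the auth service certificate expiry.
A separate upstream branch: the storage node deadlock ← the upstream ingestion pipeline timeout.
Each of those chain origins has no stated cause.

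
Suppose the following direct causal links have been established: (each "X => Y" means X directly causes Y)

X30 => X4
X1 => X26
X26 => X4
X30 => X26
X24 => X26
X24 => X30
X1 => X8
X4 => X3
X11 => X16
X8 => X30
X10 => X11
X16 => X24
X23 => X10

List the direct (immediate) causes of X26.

X1, X24, X30

Upstream contributors include X23, X10, X11, X16, X8, but only X1, X24, X30 feed directly into X26.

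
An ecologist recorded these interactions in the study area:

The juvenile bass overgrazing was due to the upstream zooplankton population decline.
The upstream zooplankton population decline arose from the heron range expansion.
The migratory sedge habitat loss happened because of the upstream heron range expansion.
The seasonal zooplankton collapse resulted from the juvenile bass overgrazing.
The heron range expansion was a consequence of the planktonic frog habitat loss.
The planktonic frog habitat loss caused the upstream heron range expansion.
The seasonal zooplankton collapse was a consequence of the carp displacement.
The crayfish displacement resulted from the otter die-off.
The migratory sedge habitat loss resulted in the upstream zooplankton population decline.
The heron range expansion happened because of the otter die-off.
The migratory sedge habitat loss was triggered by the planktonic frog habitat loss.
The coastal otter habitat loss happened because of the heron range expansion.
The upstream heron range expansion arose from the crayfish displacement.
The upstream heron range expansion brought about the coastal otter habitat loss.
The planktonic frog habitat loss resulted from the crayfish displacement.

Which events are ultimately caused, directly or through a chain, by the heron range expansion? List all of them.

the coastal otter habitat loss, the juvenile bass overgrazing, the seasonal zooplankton collapse, the upstream zooplankton population decline

Direct effects: the coastal otter habitat loss, the upstream zooplankton population decline.
2 steps out: the juvenile bass overgrazing.
3 steps out: the seasonal zooplankton collapse.
Not reachable from it: the otter die-off, the crayfish displacement, the planktonic frog habitat loss, the upstream heron range expansion, the migratory sedge habitat loss, the carp displacement.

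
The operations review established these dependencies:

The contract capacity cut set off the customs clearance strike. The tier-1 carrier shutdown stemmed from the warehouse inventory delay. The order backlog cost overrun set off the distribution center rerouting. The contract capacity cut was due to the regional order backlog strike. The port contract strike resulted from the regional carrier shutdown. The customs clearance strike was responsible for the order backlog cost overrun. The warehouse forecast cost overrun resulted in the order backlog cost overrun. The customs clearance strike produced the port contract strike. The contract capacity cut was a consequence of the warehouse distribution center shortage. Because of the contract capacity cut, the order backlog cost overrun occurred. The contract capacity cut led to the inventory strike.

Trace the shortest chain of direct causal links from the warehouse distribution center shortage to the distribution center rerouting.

the warehouse distribution center shortage → the contract capacity cut
the contract capacity cut → the order backlog cost overrun
the order backlog cost overrun → the distribution center rerouting
Length: 3 steps.

the warehouse distribution center shortage → the contract capacity cut → the order backlog cost overrun → the distribution center rerouting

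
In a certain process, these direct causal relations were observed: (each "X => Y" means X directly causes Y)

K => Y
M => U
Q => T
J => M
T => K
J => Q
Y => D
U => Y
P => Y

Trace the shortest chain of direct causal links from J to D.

J → M → U → Y → D

J → M
M → U
U → Y
Y → D
Length: 4 steps.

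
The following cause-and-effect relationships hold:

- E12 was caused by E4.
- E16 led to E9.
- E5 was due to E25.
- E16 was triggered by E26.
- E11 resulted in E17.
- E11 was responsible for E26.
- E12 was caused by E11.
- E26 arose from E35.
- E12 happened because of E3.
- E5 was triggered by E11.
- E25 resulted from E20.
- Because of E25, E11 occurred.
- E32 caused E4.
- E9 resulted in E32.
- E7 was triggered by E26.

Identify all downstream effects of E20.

Direct effects: E25.
2 steps out: E11, E5.
3 steps out: E26, E17, E12.
4 steps out: E16, E7.
5 steps out: E9.
6 steps out: E32.
7 steps out: E4.
Not reachable from it: E35, E3.

E11, E12, E16, E17, E25, E26, E32, E4, E5, E7, E9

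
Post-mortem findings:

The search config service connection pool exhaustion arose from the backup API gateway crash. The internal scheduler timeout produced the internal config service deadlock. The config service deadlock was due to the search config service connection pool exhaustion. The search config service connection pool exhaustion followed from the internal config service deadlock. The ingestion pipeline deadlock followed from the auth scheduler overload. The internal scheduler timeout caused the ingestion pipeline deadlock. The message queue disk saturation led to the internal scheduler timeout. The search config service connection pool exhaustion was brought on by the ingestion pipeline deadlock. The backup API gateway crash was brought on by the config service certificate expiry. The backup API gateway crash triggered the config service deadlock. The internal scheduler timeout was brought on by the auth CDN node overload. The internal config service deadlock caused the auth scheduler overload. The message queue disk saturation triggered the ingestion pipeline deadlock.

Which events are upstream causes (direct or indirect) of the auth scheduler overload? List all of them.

the auth CDN node overload, the internal config service deadlock, the internal scheduler timeout, the message queue disk saturation

Immediate cause of the auth scheduler overload: the internal config service deadlock.
Further upstream: the auth CDN node overload, the message queue disk saturation, the internal scheduler timeout.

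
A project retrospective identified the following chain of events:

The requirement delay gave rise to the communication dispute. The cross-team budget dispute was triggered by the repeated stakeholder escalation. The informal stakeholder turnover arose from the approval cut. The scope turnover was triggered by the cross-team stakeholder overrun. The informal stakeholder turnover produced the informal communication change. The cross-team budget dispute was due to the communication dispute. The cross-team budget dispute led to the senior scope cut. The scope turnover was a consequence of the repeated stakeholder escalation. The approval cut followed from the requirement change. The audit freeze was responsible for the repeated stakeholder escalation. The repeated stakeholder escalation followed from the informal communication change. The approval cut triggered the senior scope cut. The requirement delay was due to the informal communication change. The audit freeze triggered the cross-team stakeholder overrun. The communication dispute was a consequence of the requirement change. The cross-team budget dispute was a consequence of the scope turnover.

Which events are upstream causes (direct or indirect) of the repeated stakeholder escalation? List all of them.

Immediate causes of the repeated stakeholder escalation: the informal communication change, the audit freeze.
Further upstream: the requirement change, the approval cut, the informal stakeholder turnover.

the approval cut, the audit freeze, the informal communication change, the informal stakeholder turnover, the requirement change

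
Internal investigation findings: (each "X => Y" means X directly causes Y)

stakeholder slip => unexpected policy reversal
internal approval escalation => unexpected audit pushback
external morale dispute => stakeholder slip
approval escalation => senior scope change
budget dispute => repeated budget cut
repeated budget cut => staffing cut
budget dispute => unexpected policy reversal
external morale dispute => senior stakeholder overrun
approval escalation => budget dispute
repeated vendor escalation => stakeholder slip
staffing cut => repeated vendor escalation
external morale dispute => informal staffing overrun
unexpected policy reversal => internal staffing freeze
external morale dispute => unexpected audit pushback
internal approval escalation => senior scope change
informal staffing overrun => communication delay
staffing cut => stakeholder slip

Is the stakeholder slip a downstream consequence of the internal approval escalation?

No

The internal approval escalation leads to the senior scope change, the unexpected audit pushback; the stakeholder slip is not among them.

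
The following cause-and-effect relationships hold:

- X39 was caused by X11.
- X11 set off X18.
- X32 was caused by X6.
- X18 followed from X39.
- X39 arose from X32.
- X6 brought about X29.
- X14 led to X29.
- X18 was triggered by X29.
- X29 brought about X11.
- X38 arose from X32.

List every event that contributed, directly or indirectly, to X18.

X11, X14, X29, X32, X39, X6

Immediate causes of X18: X29, X11, X39.
Further upstream: X6, X32, X14.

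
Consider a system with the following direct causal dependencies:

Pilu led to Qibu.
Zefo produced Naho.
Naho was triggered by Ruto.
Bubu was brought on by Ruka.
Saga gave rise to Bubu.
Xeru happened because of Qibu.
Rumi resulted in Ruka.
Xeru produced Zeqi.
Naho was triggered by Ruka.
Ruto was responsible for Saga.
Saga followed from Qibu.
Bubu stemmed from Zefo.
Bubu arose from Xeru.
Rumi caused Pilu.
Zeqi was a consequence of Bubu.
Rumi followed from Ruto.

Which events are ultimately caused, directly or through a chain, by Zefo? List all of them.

Direct effects: Naho, Bubu.
2 steps out: Zeqi.
Not reachable from it: Ruto, Rumi, Pilu, Ruka, Qibu, Saga, Xeru.

Bubu, Naho, Zeqi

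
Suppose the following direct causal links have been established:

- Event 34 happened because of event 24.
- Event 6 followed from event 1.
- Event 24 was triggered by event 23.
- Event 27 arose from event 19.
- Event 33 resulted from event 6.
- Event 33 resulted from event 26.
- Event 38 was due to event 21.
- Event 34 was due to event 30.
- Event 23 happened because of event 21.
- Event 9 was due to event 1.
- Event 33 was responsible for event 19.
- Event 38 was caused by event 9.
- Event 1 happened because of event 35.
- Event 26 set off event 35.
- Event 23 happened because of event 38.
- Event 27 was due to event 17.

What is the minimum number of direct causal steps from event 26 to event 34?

7

Shortest chain: event 26 → event 35 → event 1 → event 9 → event 38 → event 23 → event 24 → event 34.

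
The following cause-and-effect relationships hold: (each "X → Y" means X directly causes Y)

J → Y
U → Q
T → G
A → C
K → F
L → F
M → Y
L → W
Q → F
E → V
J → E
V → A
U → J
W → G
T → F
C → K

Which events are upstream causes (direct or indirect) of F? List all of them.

A, C, E, J, K, L, Q, T, U, V

Immediate causes of F: L, Q, T, K.
Further upstream: U, J, E, V, A, C.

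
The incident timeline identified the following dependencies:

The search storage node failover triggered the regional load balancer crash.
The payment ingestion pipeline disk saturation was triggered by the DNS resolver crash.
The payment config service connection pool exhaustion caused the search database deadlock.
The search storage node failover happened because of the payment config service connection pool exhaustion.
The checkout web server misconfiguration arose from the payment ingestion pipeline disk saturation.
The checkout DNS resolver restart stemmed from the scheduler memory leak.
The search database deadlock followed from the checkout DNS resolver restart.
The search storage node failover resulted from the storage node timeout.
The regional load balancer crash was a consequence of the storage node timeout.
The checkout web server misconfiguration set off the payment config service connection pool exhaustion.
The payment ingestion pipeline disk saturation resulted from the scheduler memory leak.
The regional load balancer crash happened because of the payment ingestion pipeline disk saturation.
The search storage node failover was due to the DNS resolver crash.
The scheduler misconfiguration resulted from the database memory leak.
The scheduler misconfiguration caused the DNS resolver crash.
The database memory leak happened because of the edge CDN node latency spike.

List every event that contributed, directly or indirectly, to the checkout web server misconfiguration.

the DNS resolver crash, the database memory leak, the edge CDN node latency spike, the payment ingestion pipeline disk saturation, the scheduler memory leak, the scheduler misconfiguration

Immediate cause of the checkout web server misconfiguration: the payment ingestion pipeline disk saturation.
Further upstream: the scheduler memory leak, the edge CDN node latency spike, the database memory leak, the scheduler misconfiguration, the DNS resolver crash.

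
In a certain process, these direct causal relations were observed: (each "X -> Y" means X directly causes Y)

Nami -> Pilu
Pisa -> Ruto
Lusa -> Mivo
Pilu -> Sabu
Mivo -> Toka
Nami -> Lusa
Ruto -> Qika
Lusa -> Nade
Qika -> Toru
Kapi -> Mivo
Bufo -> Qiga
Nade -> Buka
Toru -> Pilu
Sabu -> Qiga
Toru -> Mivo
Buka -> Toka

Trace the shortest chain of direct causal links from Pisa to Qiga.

Pisa → Ruto
Ruto → Qika
Qika → Toru
Toru → Pilu
Pilu → Sabu
Sabu → Qiga
Length: 6 steps.

Pisa → Ruto → Qika → Toru → Pilu → Sabu → Qiga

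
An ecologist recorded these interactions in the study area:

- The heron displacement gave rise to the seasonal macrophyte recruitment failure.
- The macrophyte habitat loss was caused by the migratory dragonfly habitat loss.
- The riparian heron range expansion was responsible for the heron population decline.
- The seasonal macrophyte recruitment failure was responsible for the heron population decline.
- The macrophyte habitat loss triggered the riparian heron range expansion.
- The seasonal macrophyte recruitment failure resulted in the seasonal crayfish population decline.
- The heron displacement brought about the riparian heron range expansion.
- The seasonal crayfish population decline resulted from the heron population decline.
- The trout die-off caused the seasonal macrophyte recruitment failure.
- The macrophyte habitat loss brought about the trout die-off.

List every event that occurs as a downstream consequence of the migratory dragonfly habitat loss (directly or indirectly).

Direct effects: the macrophyte habitat loss.
2 steps out: the trout die-off, the riparian heron range expansion.
3 steps out: the seasonal macrophyte recruitment failure, the heron population decline.
4 steps out: the seasonal crayfish population decline.
Not reachable from it: the heron displacement.

the heron population decline, the macrophyte habitat loss, the riparian heron range expansion, the seasonal crayfish population decline, the seasonal macrophyte recruitment failure, the trout die-off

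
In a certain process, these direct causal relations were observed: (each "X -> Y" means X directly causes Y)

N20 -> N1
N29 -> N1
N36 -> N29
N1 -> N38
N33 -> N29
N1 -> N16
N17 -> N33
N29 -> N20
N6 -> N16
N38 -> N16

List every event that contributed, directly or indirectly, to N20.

Immediate cause of N20: N29.
Further upstream: N36, N17, N33.

N17, N29, N33, N36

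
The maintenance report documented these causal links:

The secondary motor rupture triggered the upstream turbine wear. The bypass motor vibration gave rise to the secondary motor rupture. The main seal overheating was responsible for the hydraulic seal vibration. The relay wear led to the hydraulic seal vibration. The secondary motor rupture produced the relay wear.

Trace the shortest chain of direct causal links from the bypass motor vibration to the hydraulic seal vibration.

the bypass motor vibration → the secondary motor rupture → the relay wear → the hydraulic seal vibration

the bypass motor vibration → the secondary motor rupture
the secondary motor rupture → the relay wear
the relay wear → the hydraulic seal vibration
Length: 3 steps.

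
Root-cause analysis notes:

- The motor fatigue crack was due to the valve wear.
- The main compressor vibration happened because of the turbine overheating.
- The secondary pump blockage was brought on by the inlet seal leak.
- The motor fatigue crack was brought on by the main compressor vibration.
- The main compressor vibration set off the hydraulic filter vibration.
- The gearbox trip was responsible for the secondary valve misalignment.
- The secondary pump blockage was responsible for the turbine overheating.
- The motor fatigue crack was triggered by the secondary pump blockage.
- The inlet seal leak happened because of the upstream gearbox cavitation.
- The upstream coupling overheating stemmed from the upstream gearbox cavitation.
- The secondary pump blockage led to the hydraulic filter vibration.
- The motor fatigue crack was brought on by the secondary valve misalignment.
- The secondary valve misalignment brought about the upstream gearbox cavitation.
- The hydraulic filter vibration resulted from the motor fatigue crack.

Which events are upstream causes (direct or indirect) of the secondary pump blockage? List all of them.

Immediate cause of the secondary pump blockage: the inlet seal leak.
Further upstream: the gearbox trip, the secondary valve misalignment, the upstream gearbox cavitation.

the gearbox trip, the inlet seal leak, the secondary valve misalignment, the upstream gearbox cavitation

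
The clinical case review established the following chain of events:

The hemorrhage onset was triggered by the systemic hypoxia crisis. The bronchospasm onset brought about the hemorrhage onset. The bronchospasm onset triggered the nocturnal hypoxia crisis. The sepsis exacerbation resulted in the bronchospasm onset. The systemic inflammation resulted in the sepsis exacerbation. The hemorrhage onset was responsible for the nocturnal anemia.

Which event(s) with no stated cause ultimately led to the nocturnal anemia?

the systemic hypoxia crisis, the systemic inflammation

Tracing upstream from the nocturnal anemia: the nocturnal anemia ← the hemorrhage onset ← the bronchospasm onset ← the sepsis exacerbation ← the systemic inflammation.
A separate upstream branch: the nocturnal anemia ← the hemorrhage onset ← the systemic hypoxia crisis.
Each of those chain origins has no stated cause.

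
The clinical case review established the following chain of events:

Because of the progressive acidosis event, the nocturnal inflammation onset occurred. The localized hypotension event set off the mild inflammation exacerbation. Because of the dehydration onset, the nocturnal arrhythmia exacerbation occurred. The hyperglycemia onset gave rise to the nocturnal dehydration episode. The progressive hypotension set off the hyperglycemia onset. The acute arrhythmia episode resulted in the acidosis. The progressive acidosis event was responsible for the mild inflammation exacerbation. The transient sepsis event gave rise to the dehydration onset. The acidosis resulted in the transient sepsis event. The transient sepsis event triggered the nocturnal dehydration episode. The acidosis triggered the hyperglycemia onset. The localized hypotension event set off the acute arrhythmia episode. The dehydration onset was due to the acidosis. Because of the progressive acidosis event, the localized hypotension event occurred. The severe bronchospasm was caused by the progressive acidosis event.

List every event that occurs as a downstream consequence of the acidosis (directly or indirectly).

Direct effects: the transient sepsis event, the hyperglycemia onset, the dehydration onset.
2 steps out: the nocturnal dehydration episode, the nocturnal arrhythmia exacerbation.
Not reachable from it: the progressive acidosis event, the nocturnal inflammation onset, the localized hypotension event, the severe bronchospasm, the acute arrhythmia episode, the mild inflammation exacerbation, the progressive hypotension.

the dehydration onset, the hyperglycemia onset, the nocturnal arrhythmia exacerbation, the nocturnal dehydration episode, the transient sepsis event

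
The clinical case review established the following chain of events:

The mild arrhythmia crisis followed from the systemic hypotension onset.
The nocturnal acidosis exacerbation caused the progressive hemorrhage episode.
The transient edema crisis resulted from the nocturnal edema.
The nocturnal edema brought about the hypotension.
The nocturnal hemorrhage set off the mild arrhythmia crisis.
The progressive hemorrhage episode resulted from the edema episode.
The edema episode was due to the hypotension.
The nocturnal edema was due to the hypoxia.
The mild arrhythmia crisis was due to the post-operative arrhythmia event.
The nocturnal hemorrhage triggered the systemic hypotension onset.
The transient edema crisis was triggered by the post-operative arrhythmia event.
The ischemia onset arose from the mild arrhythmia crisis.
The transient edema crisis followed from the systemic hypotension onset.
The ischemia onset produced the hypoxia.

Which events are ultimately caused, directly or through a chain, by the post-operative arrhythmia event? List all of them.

Direct effects: the mild arrhythmia crisis, the transient edema crisis.
2 steps out: the ischemia onset.
3 steps out: the hypoxia.
4 steps out: the nocturnal edema.
5 steps out: the hypotension.
6 steps out: the edema episode.
7 steps out: the progressive hemorrhage episode.
Not reachable from it: the nocturnal hemorrhage, the systemic hypotension onset, the nocturnal acidosis exacerbation.

the edema episode, the hypotension, the hypoxia, the ischemia onset, the mild arrhythmia crisis, the nocturnal edema, the progressive hemorrhage episode, the transient edema crisis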